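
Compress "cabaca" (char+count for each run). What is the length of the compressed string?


Input: cabaca
Runs:
  'c' x 1 => "c1"
  'a' x 1 => "a1"
  'b' x 1 => "b1"
  'a' x 1 => "a1"
  'c' x 1 => "c1"
  'a' x 1 => "a1"
Compressed: "c1a1b1a1c1a1"
Compressed length: 12

12


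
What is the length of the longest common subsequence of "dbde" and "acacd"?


LCS of "dbde" and "acacd"
DP table:
           a    c    a    c    d
      0    0    0    0    0    0
  d   0    0    0    0    0    1
  b   0    0    0    0    0    1
  d   0    0    0    0    0    1
  e   0    0    0    0    0    1
LCS length = dp[4][5] = 1

1


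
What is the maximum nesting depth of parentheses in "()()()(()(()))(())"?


Input: "()()()(()(()))(())"
Tracking depth:
  Position 0 '(': depth becomes 1
  Position 1 ')': depth becomes 0
  Position 2 '(': depth becomes 1
  Position 3 ')': depth becomes 0
  Position 4 '(': depth becomes 1
  Position 5 ')': depth becomes 0
  Position 6 '(': depth becomes 1
  Position 7 '(': depth becomes 2
  Position 8 ')': depth becomes 1
  Position 9 '(': depth becomes 2
  Position 10 '(': depth becomes 3
  Position 11 ')': depth becomes 2
  Position 12 ')': depth becomes 1
  Position 13 ')': depth becomes 0
  Position 14 '(': depth becomes 1
  Position 15 '(': depth becomes 2
  Position 16 ')': depth becomes 1
  Position 17 ')': depth becomes 0
Maximum depth reached: 3

3


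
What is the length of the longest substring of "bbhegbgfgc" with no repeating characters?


Input: "bbhegbgfgc"
Sliding window (track last position of each char):
  Position 0 ('b'): window [0,0] length 1 -- new best
  Position 1 ('b'): repeat (last at 0), move window start to 1
  Position 1 ('b'): window [1,1] length 1
  Position 2 ('h'): window [1,2] length 2 -- new best
  Position 3 ('e'): window [1,3] length 3 -- new best
  Position 4 ('g'): window [1,4] length 4 -- new best
  Position 5 ('b'): repeat (last at 1), move window start to 2
  Position 5 ('b'): window [2,5] length 4
  Position 6 ('g'): repeat (last at 4), move window start to 5
  Position 6 ('g'): window [5,6] length 2
  Position 7 ('f'): window [5,7] length 3
  Position 8 ('g'): repeat (last at 6), move window start to 7
  Position 8 ('g'): window [7,8] length 2
  Position 9 ('c'): window [7,9] length 3
Longest substring with no repeats: "bheg" with length 4

4


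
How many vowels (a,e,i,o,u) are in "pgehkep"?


Input: pgehkep
Checking each character:
  'p' at position 0: consonant
  'g' at position 1: consonant
  'e' at position 2: vowel (running total: 1)
  'h' at position 3: consonant
  'k' at position 4: consonant
  'e' at position 5: vowel (running total: 2)
  'p' at position 6: consonant
Total vowels: 2

2


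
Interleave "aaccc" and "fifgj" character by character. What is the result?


Interleaving "aaccc" and "fifgj":
  Position 0: 'a' from first, 'f' from second => "af"
  Position 1: 'a' from first, 'i' from second => "ai"
  Position 2: 'c' from first, 'f' from second => "cf"
  Position 3: 'c' from first, 'g' from second => "cg"
  Position 4: 'c' from first, 'j' from second => "cj"
Result: afaicfcgcj

afaicfcgcj


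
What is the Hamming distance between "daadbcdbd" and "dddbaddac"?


Comparing "daadbcdbd" and "dddbaddac" position by position:
  Position 0: 'd' vs 'd' => same
  Position 1: 'a' vs 'd' => differ
  Position 2: 'a' vs 'd' => differ
  Position 3: 'd' vs 'b' => differ
  Position 4: 'b' vs 'a' => differ
  Position 5: 'c' vs 'd' => differ
  Position 6: 'd' vs 'd' => same
  Position 7: 'b' vs 'a' => differ
  Position 8: 'd' vs 'c' => differ
Total differences (Hamming distance): 7

7


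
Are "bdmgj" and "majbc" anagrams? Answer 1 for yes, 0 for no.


Strings: "bdmgj", "majbc"
Sorted first:  bdgjm
Sorted second: abcjm
Differ at position 0: 'b' vs 'a' => not anagrams

0


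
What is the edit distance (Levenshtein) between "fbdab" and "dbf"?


Computing edit distance: "fbdab" -> "dbf"
DP table:
           d    b    f
      0    1    2    3
  f   1    1    2    2
  b   2    2    1    2
  d   3    2    2    2
  a   4    3    3    3
  b   5    4    3    4
Edit distance = dp[5][3] = 4

4


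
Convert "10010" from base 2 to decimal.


Input: "10010" in base 2
Positional expansion:
  Digit '1' (value 1) x 2^4 = 16
  Digit '0' (value 0) x 2^3 = 0
  Digit '0' (value 0) x 2^2 = 0
  Digit '1' (value 1) x 2^1 = 2
  Digit '0' (value 0) x 2^0 = 0
Sum = 18

18


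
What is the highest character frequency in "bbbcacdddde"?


Input: bbbcacdddde
Character counts:
  'a': 1
  'b': 3
  'c': 2
  'd': 4
  'e': 1
Maximum frequency: 4

4


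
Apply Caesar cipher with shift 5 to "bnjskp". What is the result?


Caesar cipher: shift "bnjskp" by 5
  'b' (pos 1) + 5 = pos 6 = 'g'
  'n' (pos 13) + 5 = pos 18 = 's'
  'j' (pos 9) + 5 = pos 14 = 'o'
  's' (pos 18) + 5 = pos 23 = 'x'
  'k' (pos 10) + 5 = pos 15 = 'p'
  'p' (pos 15) + 5 = pos 20 = 'u'
Result: gsoxpu

gsoxpu


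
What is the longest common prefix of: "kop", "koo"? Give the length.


Words: kop, koo
  Position 0: all 'k' => match
  Position 1: all 'o' => match
  Position 2: ('p', 'o') => mismatch, stop
LCP = "ko" (length 2)

2


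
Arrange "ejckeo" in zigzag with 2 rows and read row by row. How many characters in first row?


Zigzag "ejckeo" into 2 rows:
Placing characters:
  'e' => row 0
  'j' => row 1
  'c' => row 0
  'k' => row 1
  'e' => row 0
  'o' => row 1
Rows:
  Row 0: "ece"
  Row 1: "jko"
First row length: 3

3


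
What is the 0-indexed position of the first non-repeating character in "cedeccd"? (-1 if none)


Input: cedeccd
Character frequencies:
  'c': 3
  'd': 2
  'e': 2
Scanning left to right for freq == 1:
  Position 0 ('c'): freq=3, skip
  Position 1 ('e'): freq=2, skip
  Position 2 ('d'): freq=2, skip
  Position 3 ('e'): freq=2, skip
  Position 4 ('c'): freq=3, skip
  Position 5 ('c'): freq=3, skip
  Position 6 ('d'): freq=2, skip
  No unique character found => answer = -1

-1


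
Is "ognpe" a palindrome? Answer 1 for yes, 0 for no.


Input: ognpe
Reversed: epngo
  Compare pos 0 ('o') with pos 4 ('e'): MISMATCH
  Compare pos 1 ('g') with pos 3 ('p'): MISMATCH
Result: not a palindrome

0


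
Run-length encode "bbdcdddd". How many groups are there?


Input: bbdcdddd
Scanning for consecutive runs:
  Group 1: 'b' x 2 (positions 0-1)
  Group 2: 'd' x 1 (positions 2-2)
  Group 3: 'c' x 1 (positions 3-3)
  Group 4: 'd' x 4 (positions 4-7)
Total groups: 4

4


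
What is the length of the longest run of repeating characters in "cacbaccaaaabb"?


Input: "cacbaccaaaabb"
Scanning for longest run:
  Position 1 ('a'): new char, reset run to 1
  Position 2 ('c'): new char, reset run to 1
  Position 3 ('b'): new char, reset run to 1
  Position 4 ('a'): new char, reset run to 1
  Position 5 ('c'): new char, reset run to 1
  Position 6 ('c'): continues run of 'c', length=2
  Position 7 ('a'): new char, reset run to 1
  Position 8 ('a'): continues run of 'a', length=2
  Position 9 ('a'): continues run of 'a', length=3
  Position 10 ('a'): continues run of 'a', length=4
  Position 11 ('b'): new char, reset run to 1
  Position 12 ('b'): continues run of 'b', length=2
Longest run: 'a' with length 4

4


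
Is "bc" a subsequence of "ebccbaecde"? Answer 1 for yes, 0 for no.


Check if "bc" is a subsequence of "ebccbaecde"
Greedy scan:
  Position 0 ('e'): no match needed
  Position 1 ('b'): matches sub[0] = 'b'
  Position 2 ('c'): matches sub[1] = 'c'
  Position 3 ('c'): no match needed
  Position 4 ('b'): no match needed
  Position 5 ('a'): no match needed
  Position 6 ('e'): no match needed
  Position 7 ('c'): no match needed
  Position 8 ('d'): no match needed
  Position 9 ('e'): no match needed
All 2 characters matched => is a subsequence

1


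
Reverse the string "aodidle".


Input: aodidle
Reading characters right to left:
  Position 6: 'e'
  Position 5: 'l'
  Position 4: 'd'
  Position 3: 'i'
  Position 2: 'd'
  Position 1: 'o'
  Position 0: 'a'
Reversed: eldidoa

eldidoa


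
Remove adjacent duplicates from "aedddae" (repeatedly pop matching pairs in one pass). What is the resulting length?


Input: aedddae
Stack-based adjacent duplicate removal:
  Read 'a': push. Stack: a
  Read 'e': push. Stack: ae
  Read 'd': push. Stack: aed
  Read 'd': matches stack top 'd' => pop. Stack: ae
  Read 'd': push. Stack: aed
  Read 'a': push. Stack: aeda
  Read 'e': push. Stack: aedae
Final stack: "aedae" (length 5)

5


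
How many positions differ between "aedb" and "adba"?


Comparing "aedb" and "adba" position by position:
  Position 0: 'a' vs 'a' => same
  Position 1: 'e' vs 'd' => DIFFER
  Position 2: 'd' vs 'b' => DIFFER
  Position 3: 'b' vs 'a' => DIFFER
Positions that differ: 3

3


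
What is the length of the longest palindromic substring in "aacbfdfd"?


Input: "aacbfdfd"
Checking substrings for palindromes:
  [4:7] "fdf" (len 3) => palindrome
  [5:8] "dfd" (len 3) => palindrome
  [0:2] "aa" (len 2) => palindrome
Longest palindromic substring: "fdf" with length 3

3


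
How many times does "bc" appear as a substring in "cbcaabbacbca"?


Searching for "bc" in "cbcaabbacbca"
Scanning each position:
  Position 0: "cb" => no
  Position 1: "bc" => MATCH
  Position 2: "ca" => no
  Position 3: "aa" => no
  Position 4: "ab" => no
  Position 5: "bb" => no
  Position 6: "ba" => no
  Position 7: "ac" => no
  Position 8: "cb" => no
  Position 9: "bc" => MATCH
  Position 10: "ca" => no
Total occurrences: 2

2


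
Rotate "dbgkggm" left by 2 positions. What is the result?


Input: "dbgkggm", rotate left by 2
First 2 characters: "db"
Remaining characters: "gkggm"
Concatenate remaining + first: "gkggm" + "db" = "gkggmdb"

gkggmdb


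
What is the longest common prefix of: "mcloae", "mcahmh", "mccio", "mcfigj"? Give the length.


Words: mcloae, mcahmh, mccio, mcfigj
  Position 0: all 'm' => match
  Position 1: all 'c' => match
  Position 2: ('l', 'a', 'c', 'f') => mismatch, stop
LCP = "mc" (length 2)

2


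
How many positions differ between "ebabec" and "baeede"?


Comparing "ebabec" and "baeede" position by position:
  Position 0: 'e' vs 'b' => DIFFER
  Position 1: 'b' vs 'a' => DIFFER
  Position 2: 'a' vs 'e' => DIFFER
  Position 3: 'b' vs 'e' => DIFFER
  Position 4: 'e' vs 'd' => DIFFER
  Position 5: 'c' vs 'e' => DIFFER
Positions that differ: 6

6


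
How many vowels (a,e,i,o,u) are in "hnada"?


Input: hnada
Checking each character:
  'h' at position 0: consonant
  'n' at position 1: consonant
  'a' at position 2: vowel (running total: 1)
  'd' at position 3: consonant
  'a' at position 4: vowel (running total: 2)
Total vowels: 2

2


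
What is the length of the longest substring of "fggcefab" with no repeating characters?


Input: "fggcefab"
Sliding window (track last position of each char):
  Position 0 ('f'): window [0,0] length 1 -- new best
  Position 1 ('g'): window [0,1] length 2 -- new best
  Position 2 ('g'): repeat (last at 1), move window start to 2
  Position 2 ('g'): window [2,2] length 1
  Position 3 ('c'): window [2,3] length 2
  Position 4 ('e'): window [2,4] length 3 -- new best
  Position 5 ('f'): window [2,5] length 4 -- new best
  Position 6 ('a'): window [2,6] length 5 -- new best
  Position 7 ('b'): window [2,7] length 6 -- new best
Longest substring with no repeats: "gcefab" with length 6

6


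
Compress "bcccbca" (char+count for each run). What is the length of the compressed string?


Input: bcccbca
Runs:
  'b' x 1 => "b1"
  'c' x 3 => "c3"
  'b' x 1 => "b1"
  'c' x 1 => "c1"
  'a' x 1 => "a1"
Compressed: "b1c3b1c1a1"
Compressed length: 10

10


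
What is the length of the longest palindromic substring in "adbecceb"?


Input: "adbecceb"
Checking substrings for palindromes:
  [2:8] "becceb" (len 6) => palindrome
  [3:7] "ecce" (len 4) => palindrome
  [4:6] "cc" (len 2) => palindrome
Longest palindromic substring: "becceb" with length 6

6


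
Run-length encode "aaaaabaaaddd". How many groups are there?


Input: aaaaabaaaddd
Scanning for consecutive runs:
  Group 1: 'a' x 5 (positions 0-4)
  Group 2: 'b' x 1 (positions 5-5)
  Group 3: 'a' x 3 (positions 6-8)
  Group 4: 'd' x 3 (positions 9-11)
Total groups: 4

4


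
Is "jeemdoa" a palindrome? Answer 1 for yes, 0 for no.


Input: jeemdoa
Reversed: aodmeej
  Compare pos 0 ('j') with pos 6 ('a'): MISMATCH
  Compare pos 1 ('e') with pos 5 ('o'): MISMATCH
  Compare pos 2 ('e') with pos 4 ('d'): MISMATCH
Result: not a palindrome

0


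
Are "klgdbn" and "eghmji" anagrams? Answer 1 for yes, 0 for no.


Strings: "klgdbn", "eghmji"
Sorted first:  bdgkln
Sorted second: eghijm
Differ at position 0: 'b' vs 'e' => not anagrams

0


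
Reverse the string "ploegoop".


Input: ploegoop
Reading characters right to left:
  Position 7: 'p'
  Position 6: 'o'
  Position 5: 'o'
  Position 4: 'g'
  Position 3: 'e'
  Position 2: 'o'
  Position 1: 'l'
  Position 0: 'p'
Reversed: poogeolp

poogeolp


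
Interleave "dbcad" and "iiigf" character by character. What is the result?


Interleaving "dbcad" and "iiigf":
  Position 0: 'd' from first, 'i' from second => "di"
  Position 1: 'b' from first, 'i' from second => "bi"
  Position 2: 'c' from first, 'i' from second => "ci"
  Position 3: 'a' from first, 'g' from second => "ag"
  Position 4: 'd' from first, 'f' from second => "df"
Result: dibiciagdf

dibiciagdf


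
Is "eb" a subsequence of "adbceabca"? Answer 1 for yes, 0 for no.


Check if "eb" is a subsequence of "adbceabca"
Greedy scan:
  Position 0 ('a'): no match needed
  Position 1 ('d'): no match needed
  Position 2 ('b'): no match needed
  Position 3 ('c'): no match needed
  Position 4 ('e'): matches sub[0] = 'e'
  Position 5 ('a'): no match needed
  Position 6 ('b'): matches sub[1] = 'b'
  Position 7 ('c'): no match needed
  Position 8 ('a'): no match needed
All 2 characters matched => is a subsequence

1


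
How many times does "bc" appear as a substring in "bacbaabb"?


Searching for "bc" in "bacbaabb"
Scanning each position:
  Position 0: "ba" => no
  Position 1: "ac" => no
  Position 2: "cb" => no
  Position 3: "ba" => no
  Position 4: "aa" => no
  Position 5: "ab" => no
  Position 6: "bb" => no
Total occurrences: 0

0


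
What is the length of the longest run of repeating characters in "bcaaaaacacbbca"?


Input: "bcaaaaacacbbca"
Scanning for longest run:
  Position 1 ('c'): new char, reset run to 1
  Position 2 ('a'): new char, reset run to 1
  Position 3 ('a'): continues run of 'a', length=2
  Position 4 ('a'): continues run of 'a', length=3
  Position 5 ('a'): continues run of 'a', length=4
  Position 6 ('a'): continues run of 'a', length=5
  Position 7 ('c'): new char, reset run to 1
  Position 8 ('a'): new char, reset run to 1
  Position 9 ('c'): new char, reset run to 1
  Position 10 ('b'): new char, reset run to 1
  Position 11 ('b'): continues run of 'b', length=2
  Position 12 ('c'): new char, reset run to 1
  Position 13 ('a'): new char, reset run to 1
Longest run: 'a' with length 5

5


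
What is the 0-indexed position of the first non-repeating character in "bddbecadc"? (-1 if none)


Input: bddbecadc
Character frequencies:
  'a': 1
  'b': 2
  'c': 2
  'd': 3
  'e': 1
Scanning left to right for freq == 1:
  Position 0 ('b'): freq=2, skip
  Position 1 ('d'): freq=3, skip
  Position 2 ('d'): freq=3, skip
  Position 3 ('b'): freq=2, skip
  Position 4 ('e'): unique! => answer = 4

4


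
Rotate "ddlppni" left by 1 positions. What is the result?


Input: "ddlppni", rotate left by 1
First 1 characters: "d"
Remaining characters: "dlppni"
Concatenate remaining + first: "dlppni" + "d" = "dlppnid"

dlppnid


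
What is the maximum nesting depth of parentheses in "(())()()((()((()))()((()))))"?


Input: "(())()()((()((()))()((()))))"
Tracking depth:
  Position 0 '(': depth becomes 1
  Position 1 '(': depth becomes 2
  Position 2 ')': depth becomes 1
  Position 3 ')': depth becomes 0
  Position 4 '(': depth becomes 1
  Position 5 ')': depth becomes 0
  Position 6 '(': depth becomes 1
  Position 7 ')': depth becomes 0
  Position 8 '(': depth becomes 1
  Position 9 '(': depth becomes 2
  Position 10 '(': depth becomes 3
  Position 11 ')': depth becomes 2
  Position 12 '(': depth becomes 3
  Position 13 '(': depth becomes 4
  Position 14 '(': depth becomes 5
  Position 15 ')': depth becomes 4
  Position 16 ')': depth becomes 3
  Position 17 ')': depth becomes 2
  Position 18 '(': depth becomes 3
  Position 19 ')': depth becomes 2
  Position 20 '(': depth becomes 3
  Position 21 '(': depth becomes 4
  Position 22 '(': depth becomes 5
  Position 23 ')': depth becomes 4
  Position 24 ')': depth becomes 3
  Position 25 ')': depth becomes 2
  Position 26 ')': depth becomes 1
  Position 27 ')': depth becomes 0
Maximum depth reached: 5

5


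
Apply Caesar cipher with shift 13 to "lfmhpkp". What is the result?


Caesar cipher: shift "lfmhpkp" by 13
  'l' (pos 11) + 13 = pos 24 = 'y'
  'f' (pos 5) + 13 = pos 18 = 's'
  'm' (pos 12) + 13 = pos 25 = 'z'
  'h' (pos 7) + 13 = pos 20 = 'u'
  'p' (pos 15) + 13 = pos 2 = 'c'
  'k' (pos 10) + 13 = pos 23 = 'x'
  'p' (pos 15) + 13 = pos 2 = 'c'
Result: yszucxc

yszucxc


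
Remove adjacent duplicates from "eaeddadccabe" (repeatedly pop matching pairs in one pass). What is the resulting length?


Input: eaeddadccabe
Stack-based adjacent duplicate removal:
  Read 'e': push. Stack: e
  Read 'a': push. Stack: ea
  Read 'e': push. Stack: eae
  Read 'd': push. Stack: eaed
  Read 'd': matches stack top 'd' => pop. Stack: eae
  Read 'a': push. Stack: eaea
  Read 'd': push. Stack: eaead
  Read 'c': push. Stack: eaeadc
  Read 'c': matches stack top 'c' => pop. Stack: eaead
  Read 'a': push. Stack: eaeada
  Read 'b': push. Stack: eaeadab
  Read 'e': push. Stack: eaeadabe
Final stack: "eaeadabe" (length 8)

8


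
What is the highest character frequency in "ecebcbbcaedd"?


Input: ecebcbbcaedd
Character counts:
  'a': 1
  'b': 3
  'c': 3
  'd': 2
  'e': 3
Maximum frequency: 3

3


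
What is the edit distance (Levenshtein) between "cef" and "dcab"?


Computing edit distance: "cef" -> "dcab"
DP table:
           d    c    a    b
      0    1    2    3    4
  c   1    1    1    2    3
  e   2    2    2    2    3
  f   3    3    3    3    3
Edit distance = dp[3][4] = 3

3


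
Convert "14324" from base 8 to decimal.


Input: "14324" in base 8
Positional expansion:
  Digit '1' (value 1) x 8^4 = 4096
  Digit '4' (value 4) x 8^3 = 2048
  Digit '3' (value 3) x 8^2 = 192
  Digit '2' (value 2) x 8^1 = 16
  Digit '4' (value 4) x 8^0 = 4
Sum = 6356

6356


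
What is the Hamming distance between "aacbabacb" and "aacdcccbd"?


Comparing "aacbabacb" and "aacdcccbd" position by position:
  Position 0: 'a' vs 'a' => same
  Position 1: 'a' vs 'a' => same
  Position 2: 'c' vs 'c' => same
  Position 3: 'b' vs 'd' => differ
  Position 4: 'a' vs 'c' => differ
  Position 5: 'b' vs 'c' => differ
  Position 6: 'a' vs 'c' => differ
  Position 7: 'c' vs 'b' => differ
  Position 8: 'b' vs 'd' => differ
Total differences (Hamming distance): 6

6


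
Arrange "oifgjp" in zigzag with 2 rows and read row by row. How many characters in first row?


Zigzag "oifgjp" into 2 rows:
Placing characters:
  'o' => row 0
  'i' => row 1
  'f' => row 0
  'g' => row 1
  'j' => row 0
  'p' => row 1
Rows:
  Row 0: "ofj"
  Row 1: "igp"
First row length: 3

3


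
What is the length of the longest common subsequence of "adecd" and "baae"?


LCS of "adecd" and "baae"
DP table:
           b    a    a    e
      0    0    0    0    0
  a   0    0    1    1    1
  d   0    0    1    1    1
  e   0    0    1    1    2
  c   0    0    1    1    2
  d   0    0    1    1    2
LCS length = dp[5][4] = 2

2


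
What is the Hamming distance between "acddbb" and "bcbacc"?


Comparing "acddbb" and "bcbacc" position by position:
  Position 0: 'a' vs 'b' => differ
  Position 1: 'c' vs 'c' => same
  Position 2: 'd' vs 'b' => differ
  Position 3: 'd' vs 'a' => differ
  Position 4: 'b' vs 'c' => differ
  Position 5: 'b' vs 'c' => differ
Total differences (Hamming distance): 5

5


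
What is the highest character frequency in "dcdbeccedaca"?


Input: dcdbeccedaca
Character counts:
  'a': 2
  'b': 1
  'c': 4
  'd': 3
  'e': 2
Maximum frequency: 4

4


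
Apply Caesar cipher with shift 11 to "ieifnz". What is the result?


Caesar cipher: shift "ieifnz" by 11
  'i' (pos 8) + 11 = pos 19 = 't'
  'e' (pos 4) + 11 = pos 15 = 'p'
  'i' (pos 8) + 11 = pos 19 = 't'
  'f' (pos 5) + 11 = pos 16 = 'q'
  'n' (pos 13) + 11 = pos 24 = 'y'
  'z' (pos 25) + 11 = pos 10 = 'k'
Result: tptqyk

tptqyk


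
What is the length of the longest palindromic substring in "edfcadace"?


Input: "edfcadace"
Checking substrings for palindromes:
  [3:8] "cadac" (len 5) => palindrome
  [4:7] "ada" (len 3) => palindrome
Longest palindromic substring: "cadac" with length 5

5


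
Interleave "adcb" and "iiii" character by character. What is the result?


Interleaving "adcb" and "iiii":
  Position 0: 'a' from first, 'i' from second => "ai"
  Position 1: 'd' from first, 'i' from second => "di"
  Position 2: 'c' from first, 'i' from second => "ci"
  Position 3: 'b' from first, 'i' from second => "bi"
Result: aidicibi

aidicibi


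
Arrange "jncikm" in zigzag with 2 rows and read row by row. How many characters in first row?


Zigzag "jncikm" into 2 rows:
Placing characters:
  'j' => row 0
  'n' => row 1
  'c' => row 0
  'i' => row 1
  'k' => row 0
  'm' => row 1
Rows:
  Row 0: "jck"
  Row 1: "nim"
First row length: 3

3


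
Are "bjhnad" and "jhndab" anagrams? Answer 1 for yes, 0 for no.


Strings: "bjhnad", "jhndab"
Sorted first:  abdhjn
Sorted second: abdhjn
Sorted forms match => anagrams

1


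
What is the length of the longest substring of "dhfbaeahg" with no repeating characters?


Input: "dhfbaeahg"
Sliding window (track last position of each char):
  Position 0 ('d'): window [0,0] length 1 -- new best
  Position 1 ('h'): window [0,1] length 2 -- new best
  Position 2 ('f'): window [0,2] length 3 -- new best
  Position 3 ('b'): window [0,3] length 4 -- new best
  Position 4 ('a'): window [0,4] length 5 -- new best
  Position 5 ('e'): window [0,5] length 6 -- new best
  Position 6 ('a'): repeat (last at 4), move window start to 5
  Position 6 ('a'): window [5,6] length 2
  Position 7 ('h'): window [5,7] length 3
  Position 8 ('g'): window [5,8] length 4
Longest substring with no repeats: "dhfbae" with length 6

6


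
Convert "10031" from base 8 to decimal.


Input: "10031" in base 8
Positional expansion:
  Digit '1' (value 1) x 8^4 = 4096
  Digit '0' (value 0) x 8^3 = 0
  Digit '0' (value 0) x 8^2 = 0
  Digit '3' (value 3) x 8^1 = 24
  Digit '1' (value 1) x 8^0 = 1
Sum = 4121

4121


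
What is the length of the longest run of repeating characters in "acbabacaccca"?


Input: "acbabacaccca"
Scanning for longest run:
  Position 1 ('c'): new char, reset run to 1
  Position 2 ('b'): new char, reset run to 1
  Position 3 ('a'): new char, reset run to 1
  Position 4 ('b'): new char, reset run to 1
  Position 5 ('a'): new char, reset run to 1
  Position 6 ('c'): new char, reset run to 1
  Position 7 ('a'): new char, reset run to 1
  Position 8 ('c'): new char, reset run to 1
  Position 9 ('c'): continues run of 'c', length=2
  Position 10 ('c'): continues run of 'c', length=3
  Position 11 ('a'): new char, reset run to 1
Longest run: 'c' with length 3

3


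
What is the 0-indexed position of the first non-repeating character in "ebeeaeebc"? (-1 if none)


Input: ebeeaeebc
Character frequencies:
  'a': 1
  'b': 2
  'c': 1
  'e': 5
Scanning left to right for freq == 1:
  Position 0 ('e'): freq=5, skip
  Position 1 ('b'): freq=2, skip
  Position 2 ('e'): freq=5, skip
  Position 3 ('e'): freq=5, skip
  Position 4 ('a'): unique! => answer = 4

4


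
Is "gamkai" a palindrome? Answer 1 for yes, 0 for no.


Input: gamkai
Reversed: iakmag
  Compare pos 0 ('g') with pos 5 ('i'): MISMATCH
  Compare pos 1 ('a') with pos 4 ('a'): match
  Compare pos 2 ('m') with pos 3 ('k'): MISMATCH
Result: not a palindrome

0


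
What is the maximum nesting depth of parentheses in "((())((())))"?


Input: "((())((())))"
Tracking depth:
  Position 0 '(': depth becomes 1
  Position 1 '(': depth becomes 2
  Position 2 '(': depth becomes 3
  Position 3 ')': depth becomes 2
  Position 4 ')': depth becomes 1
  Position 5 '(': depth becomes 2
  Position 6 '(': depth becomes 3
  Position 7 '(': depth becomes 4
  Position 8 ')': depth becomes 3
  Position 9 ')': depth becomes 2
  Position 10 ')': depth becomes 1
  Position 11 ')': depth becomes 0
Maximum depth reached: 4

4


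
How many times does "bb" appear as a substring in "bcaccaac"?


Searching for "bb" in "bcaccaac"
Scanning each position:
  Position 0: "bc" => no
  Position 1: "ca" => no
  Position 2: "ac" => no
  Position 3: "cc" => no
  Position 4: "ca" => no
  Position 5: "aa" => no
  Position 6: "ac" => no
Total occurrences: 0

0


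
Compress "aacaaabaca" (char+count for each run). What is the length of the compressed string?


Input: aacaaabaca
Runs:
  'a' x 2 => "a2"
  'c' x 1 => "c1"
  'a' x 3 => "a3"
  'b' x 1 => "b1"
  'a' x 1 => "a1"
  'c' x 1 => "c1"
  'a' x 1 => "a1"
Compressed: "a2c1a3b1a1c1a1"
Compressed length: 14

14


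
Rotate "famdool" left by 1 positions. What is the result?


Input: "famdool", rotate left by 1
First 1 characters: "f"
Remaining characters: "amdool"
Concatenate remaining + first: "amdool" + "f" = "amdoolf"

amdoolf


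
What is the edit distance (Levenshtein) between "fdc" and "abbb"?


Computing edit distance: "fdc" -> "abbb"
DP table:
           a    b    b    b
      0    1    2    3    4
  f   1    1    2    3    4
  d   2    2    2    3    4
  c   3    3    3    3    4
Edit distance = dp[3][4] = 4

4


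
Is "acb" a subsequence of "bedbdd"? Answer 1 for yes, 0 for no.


Check if "acb" is a subsequence of "bedbdd"
Greedy scan:
  Position 0 ('b'): no match needed
  Position 1 ('e'): no match needed
  Position 2 ('d'): no match needed
  Position 3 ('b'): no match needed
  Position 4 ('d'): no match needed
  Position 5 ('d'): no match needed
Only matched 0/3 characters => not a subsequence

0


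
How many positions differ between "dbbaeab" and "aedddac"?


Comparing "dbbaeab" and "aedddac" position by position:
  Position 0: 'd' vs 'a' => DIFFER
  Position 1: 'b' vs 'e' => DIFFER
  Position 2: 'b' vs 'd' => DIFFER
  Position 3: 'a' vs 'd' => DIFFER
  Position 4: 'e' vs 'd' => DIFFER
  Position 5: 'a' vs 'a' => same
  Position 6: 'b' vs 'c' => DIFFER
Positions that differ: 6

6


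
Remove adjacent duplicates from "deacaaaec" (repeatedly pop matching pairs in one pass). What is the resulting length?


Input: deacaaaec
Stack-based adjacent duplicate removal:
  Read 'd': push. Stack: d
  Read 'e': push. Stack: de
  Read 'a': push. Stack: dea
  Read 'c': push. Stack: deac
  Read 'a': push. Stack: deaca
  Read 'a': matches stack top 'a' => pop. Stack: deac
  Read 'a': push. Stack: deaca
  Read 'e': push. Stack: deacae
  Read 'c': push. Stack: deacaec
Final stack: "deacaec" (length 7)

7


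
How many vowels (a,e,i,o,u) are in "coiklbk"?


Input: coiklbk
Checking each character:
  'c' at position 0: consonant
  'o' at position 1: vowel (running total: 1)
  'i' at position 2: vowel (running total: 2)
  'k' at position 3: consonant
  'l' at position 4: consonant
  'b' at position 5: consonant
  'k' at position 6: consonant
Total vowels: 2

2


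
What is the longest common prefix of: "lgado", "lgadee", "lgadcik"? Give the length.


Words: lgado, lgadee, lgadcik
  Position 0: all 'l' => match
  Position 1: all 'g' => match
  Position 2: all 'a' => match
  Position 3: all 'd' => match
  Position 4: ('o', 'e', 'c') => mismatch, stop
LCP = "lgad" (length 4)

4


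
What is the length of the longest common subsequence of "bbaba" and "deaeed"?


LCS of "bbaba" and "deaeed"
DP table:
           d    e    a    e    e    d
      0    0    0    0    0    0    0
  b   0    0    0    0    0    0    0
  b   0    0    0    0    0    0    0
  a   0    0    0    1    1    1    1
  b   0    0    0    1    1    1    1
  a   0    0    0    1    1    1    1
LCS length = dp[5][6] = 1

1


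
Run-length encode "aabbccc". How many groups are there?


Input: aabbccc
Scanning for consecutive runs:
  Group 1: 'a' x 2 (positions 0-1)
  Group 2: 'b' x 2 (positions 2-3)
  Group 3: 'c' x 3 (positions 4-6)
Total groups: 3

3


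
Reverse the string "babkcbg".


Input: babkcbg
Reading characters right to left:
  Position 6: 'g'
  Position 5: 'b'
  Position 4: 'c'
  Position 3: 'k'
  Position 2: 'b'
  Position 1: 'a'
  Position 0: 'b'
Reversed: gbckbab

gbckbab


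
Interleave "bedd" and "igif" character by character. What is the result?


Interleaving "bedd" and "igif":
  Position 0: 'b' from first, 'i' from second => "bi"
  Position 1: 'e' from first, 'g' from second => "eg"
  Position 2: 'd' from first, 'i' from second => "di"
  Position 3: 'd' from first, 'f' from second => "df"
Result: biegdidf

biegdidf


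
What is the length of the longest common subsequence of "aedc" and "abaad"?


LCS of "aedc" and "abaad"
DP table:
           a    b    a    a    d
      0    0    0    0    0    0
  a   0    1    1    1    1    1
  e   0    1    1    1    1    1
  d   0    1    1    1    1    2
  c   0    1    1    1    1    2
LCS length = dp[4][5] = 2

2


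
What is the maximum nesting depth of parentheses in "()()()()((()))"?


Input: "()()()()((()))"
Tracking depth:
  Position 0 '(': depth becomes 1
  Position 1 ')': depth becomes 0
  Position 2 '(': depth becomes 1
  Position 3 ')': depth becomes 0
  Position 4 '(': depth becomes 1
  Position 5 ')': depth becomes 0
  Position 6 '(': depth becomes 1
  Position 7 ')': depth becomes 0
  Position 8 '(': depth becomes 1
  Position 9 '(': depth becomes 2
  Position 10 '(': depth becomes 3
  Position 11 ')': depth becomes 2
  Position 12 ')': depth becomes 1
  Position 13 ')': depth becomes 0
Maximum depth reached: 3

3


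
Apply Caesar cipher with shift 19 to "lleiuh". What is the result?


Caesar cipher: shift "lleiuh" by 19
  'l' (pos 11) + 19 = pos 4 = 'e'
  'l' (pos 11) + 19 = pos 4 = 'e'
  'e' (pos 4) + 19 = pos 23 = 'x'
  'i' (pos 8) + 19 = pos 1 = 'b'
  'u' (pos 20) + 19 = pos 13 = 'n'
  'h' (pos 7) + 19 = pos 0 = 'a'
Result: eexbna

eexbna


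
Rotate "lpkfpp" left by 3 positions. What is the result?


Input: "lpkfpp", rotate left by 3
First 3 characters: "lpk"
Remaining characters: "fpp"
Concatenate remaining + first: "fpp" + "lpk" = "fpplpk"

fpplpk


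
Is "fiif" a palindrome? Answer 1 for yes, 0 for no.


Input: fiif
Reversed: fiif
  Compare pos 0 ('f') with pos 3 ('f'): match
  Compare pos 1 ('i') with pos 2 ('i'): match
Result: palindrome

1


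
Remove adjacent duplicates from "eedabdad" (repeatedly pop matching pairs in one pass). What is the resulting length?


Input: eedabdad
Stack-based adjacent duplicate removal:
  Read 'e': push. Stack: e
  Read 'e': matches stack top 'e' => pop. Stack: (empty)
  Read 'd': push. Stack: d
  Read 'a': push. Stack: da
  Read 'b': push. Stack: dab
  Read 'd': push. Stack: dabd
  Read 'a': push. Stack: dabda
  Read 'd': push. Stack: dabdad
Final stack: "dabdad" (length 6)

6


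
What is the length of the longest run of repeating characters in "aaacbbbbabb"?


Input: "aaacbbbbabb"
Scanning for longest run:
  Position 1 ('a'): continues run of 'a', length=2
  Position 2 ('a'): continues run of 'a', length=3
  Position 3 ('c'): new char, reset run to 1
  Position 4 ('b'): new char, reset run to 1
  Position 5 ('b'): continues run of 'b', length=2
  Position 6 ('b'): continues run of 'b', length=3
  Position 7 ('b'): continues run of 'b', length=4
  Position 8 ('a'): new char, reset run to 1
  Position 9 ('b'): new char, reset run to 1
  Position 10 ('b'): continues run of 'b', length=2
Longest run: 'b' with length 4

4


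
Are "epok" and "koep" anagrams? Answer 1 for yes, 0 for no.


Strings: "epok", "koep"
Sorted first:  ekop
Sorted second: ekop
Sorted forms match => anagrams

1


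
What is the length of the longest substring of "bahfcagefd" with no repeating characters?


Input: "bahfcagefd"
Sliding window (track last position of each char):
  Position 0 ('b'): window [0,0] length 1 -- new best
  Position 1 ('a'): window [0,1] length 2 -- new best
  Position 2 ('h'): window [0,2] length 3 -- new best
  Position 3 ('f'): window [0,3] length 4 -- new best
  Position 4 ('c'): window [0,4] length 5 -- new best
  Position 5 ('a'): repeat (last at 1), move window start to 2
  Position 5 ('a'): window [2,5] length 4
  Position 6 ('g'): window [2,6] length 5
  Position 7 ('e'): window [2,7] length 6 -- new best
  Position 8 ('f'): repeat (last at 3), move window start to 4
  Position 8 ('f'): window [4,8] length 5
  Position 9 ('d'): window [4,9] length 6
Longest substring with no repeats: "hfcage" with length 6

6


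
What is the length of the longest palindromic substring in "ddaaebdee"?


Input: "ddaaebdee"
Checking substrings for palindromes:
  [0:2] "dd" (len 2) => palindrome
  [2:4] "aa" (len 2) => palindrome
  [7:9] "ee" (len 2) => palindrome
Longest palindromic substring: "dd" with length 2

2


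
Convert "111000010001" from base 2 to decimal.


Input: "111000010001" in base 2
Positional expansion:
  Digit '1' (value 1) x 2^11 = 2048
  Digit '1' (value 1) x 2^10 = 1024
  Digit '1' (value 1) x 2^9 = 512
  Digit '0' (value 0) x 2^8 = 0
  Digit '0' (value 0) x 2^7 = 0
  Digit '0' (value 0) x 2^6 = 0
  Digit '0' (value 0) x 2^5 = 0
  Digit '1' (value 1) x 2^4 = 16
  Digit '0' (value 0) x 2^3 = 0
  Digit '0' (value 0) x 2^2 = 0
  Digit '0' (value 0) x 2^1 = 0
  Digit '1' (value 1) x 2^0 = 1
Sum = 3601

3601


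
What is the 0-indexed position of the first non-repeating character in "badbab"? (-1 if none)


Input: badbab
Character frequencies:
  'a': 2
  'b': 3
  'd': 1
Scanning left to right for freq == 1:
  Position 0 ('b'): freq=3, skip
  Position 1 ('a'): freq=2, skip
  Position 2 ('d'): unique! => answer = 2

2


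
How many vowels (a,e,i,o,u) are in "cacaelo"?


Input: cacaelo
Checking each character:
  'c' at position 0: consonant
  'a' at position 1: vowel (running total: 1)
  'c' at position 2: consonant
  'a' at position 3: vowel (running total: 2)
  'e' at position 4: vowel (running total: 3)
  'l' at position 5: consonant
  'o' at position 6: vowel (running total: 4)
Total vowels: 4

4


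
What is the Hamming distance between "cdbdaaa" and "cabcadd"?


Comparing "cdbdaaa" and "cabcadd" position by position:
  Position 0: 'c' vs 'c' => same
  Position 1: 'd' vs 'a' => differ
  Position 2: 'b' vs 'b' => same
  Position 3: 'd' vs 'c' => differ
  Position 4: 'a' vs 'a' => same
  Position 5: 'a' vs 'd' => differ
  Position 6: 'a' vs 'd' => differ
Total differences (Hamming distance): 4

4


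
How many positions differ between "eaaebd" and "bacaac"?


Comparing "eaaebd" and "bacaac" position by position:
  Position 0: 'e' vs 'b' => DIFFER
  Position 1: 'a' vs 'a' => same
  Position 2: 'a' vs 'c' => DIFFER
  Position 3: 'e' vs 'a' => DIFFER
  Position 4: 'b' vs 'a' => DIFFER
  Position 5: 'd' vs 'c' => DIFFER
Positions that differ: 5

5


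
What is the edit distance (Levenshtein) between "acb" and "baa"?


Computing edit distance: "acb" -> "baa"
DP table:
           b    a    a
      0    1    2    3
  a   1    1    1    2
  c   2    2    2    2
  b   3    2    3    3
Edit distance = dp[3][3] = 3

3


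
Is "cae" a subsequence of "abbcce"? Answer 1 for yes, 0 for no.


Check if "cae" is a subsequence of "abbcce"
Greedy scan:
  Position 0 ('a'): no match needed
  Position 1 ('b'): no match needed
  Position 2 ('b'): no match needed
  Position 3 ('c'): matches sub[0] = 'c'
  Position 4 ('c'): no match needed
  Position 5 ('e'): no match needed
Only matched 1/3 characters => not a subsequence

0


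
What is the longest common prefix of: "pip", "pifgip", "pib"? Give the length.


Words: pip, pifgip, pib
  Position 0: all 'p' => match
  Position 1: all 'i' => match
  Position 2: ('p', 'f', 'b') => mismatch, stop
LCP = "pi" (length 2)

2


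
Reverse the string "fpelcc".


Input: fpelcc
Reading characters right to left:
  Position 5: 'c'
  Position 4: 'c'
  Position 3: 'l'
  Position 2: 'e'
  Position 1: 'p'
  Position 0: 'f'
Reversed: cclepf

cclepf


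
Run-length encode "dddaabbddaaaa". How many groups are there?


Input: dddaabbddaaaa
Scanning for consecutive runs:
  Group 1: 'd' x 3 (positions 0-2)
  Group 2: 'a' x 2 (positions 3-4)
  Group 3: 'b' x 2 (positions 5-6)
  Group 4: 'd' x 2 (positions 7-8)
  Group 5: 'a' x 4 (positions 9-12)
Total groups: 5

5


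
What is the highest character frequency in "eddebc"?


Input: eddebc
Character counts:
  'b': 1
  'c': 1
  'd': 2
  'e': 2
Maximum frequency: 2

2


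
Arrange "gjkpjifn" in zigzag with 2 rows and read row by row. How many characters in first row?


Zigzag "gjkpjifn" into 2 rows:
Placing characters:
  'g' => row 0
  'j' => row 1
  'k' => row 0
  'p' => row 1
  'j' => row 0
  'i' => row 1
  'f' => row 0
  'n' => row 1
Rows:
  Row 0: "gkjf"
  Row 1: "jpin"
First row length: 4

4


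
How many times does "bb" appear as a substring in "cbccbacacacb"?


Searching for "bb" in "cbccbacacacb"
Scanning each position:
  Position 0: "cb" => no
  Position 1: "bc" => no
  Position 2: "cc" => no
  Position 3: "cb" => no
  Position 4: "ba" => no
  Position 5: "ac" => no
  Position 6: "ca" => no
  Position 7: "ac" => no
  Position 8: "ca" => no
  Position 9: "ac" => no
  Position 10: "cb" => no
Total occurrences: 0

0


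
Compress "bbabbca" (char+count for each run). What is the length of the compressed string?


Input: bbabbca
Runs:
  'b' x 2 => "b2"
  'a' x 1 => "a1"
  'b' x 2 => "b2"
  'c' x 1 => "c1"
  'a' x 1 => "a1"
Compressed: "b2a1b2c1a1"
Compressed length: 10

10


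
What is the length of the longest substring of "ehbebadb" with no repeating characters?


Input: "ehbebadb"
Sliding window (track last position of each char):
  Position 0 ('e'): window [0,0] length 1 -- new best
  Position 1 ('h'): window [0,1] length 2 -- new best
  Position 2 ('b'): window [0,2] length 3 -- new best
  Position 3 ('e'): repeat (last at 0), move window start to 1
  Position 3 ('e'): window [1,3] length 3
  Position 4 ('b'): repeat (last at 2), move window start to 3
  Position 4 ('b'): window [3,4] length 2
  Position 5 ('a'): window [3,5] length 3
  Position 6 ('d'): window [3,6] length 4 -- new best
  Position 7 ('b'): repeat (last at 4), move window start to 5
  Position 7 ('b'): window [5,7] length 3
Longest substring with no repeats: "ebad" with length 4

4


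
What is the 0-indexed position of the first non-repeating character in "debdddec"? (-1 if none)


Input: debdddec
Character frequencies:
  'b': 1
  'c': 1
  'd': 4
  'e': 2
Scanning left to right for freq == 1:
  Position 0 ('d'): freq=4, skip
  Position 1 ('e'): freq=2, skip
  Position 2 ('b'): unique! => answer = 2

2


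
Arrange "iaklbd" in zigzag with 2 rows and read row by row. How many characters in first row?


Zigzag "iaklbd" into 2 rows:
Placing characters:
  'i' => row 0
  'a' => row 1
  'k' => row 0
  'l' => row 1
  'b' => row 0
  'd' => row 1
Rows:
  Row 0: "ikb"
  Row 1: "ald"
First row length: 3

3


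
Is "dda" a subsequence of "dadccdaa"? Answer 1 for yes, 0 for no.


Check if "dda" is a subsequence of "dadccdaa"
Greedy scan:
  Position 0 ('d'): matches sub[0] = 'd'
  Position 1 ('a'): no match needed
  Position 2 ('d'): matches sub[1] = 'd'
  Position 3 ('c'): no match needed
  Position 4 ('c'): no match needed
  Position 5 ('d'): no match needed
  Position 6 ('a'): matches sub[2] = 'a'
  Position 7 ('a'): no match needed
All 3 characters matched => is a subsequence

1


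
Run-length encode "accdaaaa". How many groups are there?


Input: accdaaaa
Scanning for consecutive runs:
  Group 1: 'a' x 1 (positions 0-0)
  Group 2: 'c' x 2 (positions 1-2)
  Group 3: 'd' x 1 (positions 3-3)
  Group 4: 'a' x 4 (positions 4-7)
Total groups: 4

4
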